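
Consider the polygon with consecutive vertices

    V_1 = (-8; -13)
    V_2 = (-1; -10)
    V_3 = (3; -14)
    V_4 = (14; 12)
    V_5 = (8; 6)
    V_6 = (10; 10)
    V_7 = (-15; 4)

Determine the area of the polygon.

Apply the shoelace (surveyor's) formula: 2A = Σ (x_i·y_{i+1} − x_{i+1}·y_i), indices taken mod 7.
Σ = (67) + (44) + (232) + (-12) + (20) + (190) + (227) = 768
Area = |Σ|/2 = 384.

384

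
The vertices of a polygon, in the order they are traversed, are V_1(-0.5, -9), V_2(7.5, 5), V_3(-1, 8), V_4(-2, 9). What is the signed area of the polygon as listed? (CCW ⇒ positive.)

Apply the surveyor's formula: 2A = Σ (x_i·y_{i+1} − x_{i+1}·y_i), indices taken mod 4.
V_1→V_2: (-0.5)(5) − (7.5)(-9) = 65
V_2→V_3: (7.5)(8) − (-1)(5) = 65
V_3→V_4: (-1)(9) − (-2)(8) = 7
V_4→V_1: (-2)(-9) − (-0.5)(9) = 22.5
Σ = 159.5
Signed area = Σ/2 = 79.75 (positive ⇒ counter-clockwise traversal).

79.75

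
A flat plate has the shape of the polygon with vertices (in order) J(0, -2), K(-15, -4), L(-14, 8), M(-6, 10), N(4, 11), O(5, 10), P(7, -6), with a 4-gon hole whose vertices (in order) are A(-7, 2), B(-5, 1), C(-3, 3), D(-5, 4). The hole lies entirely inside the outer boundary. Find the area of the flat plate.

Outer boundary:
Cross-terms: -30, -176, -92, -106, -15, -100, -14  ⇒  Σ = -533
Area = |Σ|/2 = 266.5.
Hole:
Apply the surveyor's formula: 2A = Σ (x_i·y_{i+1} − x_{i+1}·y_i), indices taken mod 4.
Σ = (3) + (-12) + (3) + (18) = 12
Area = |Σ|/2 = 6.
Net area = 266.5 − 6 = 260.5.

260.5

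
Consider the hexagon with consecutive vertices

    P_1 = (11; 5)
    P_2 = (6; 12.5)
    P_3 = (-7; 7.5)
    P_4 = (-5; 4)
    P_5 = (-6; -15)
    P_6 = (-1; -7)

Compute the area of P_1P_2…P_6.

223.75

P_1→P_2: (11)(12.5) − (6)(5) = 107.5
P_2→P_3: (6)(7.5) − (-7)(12.5) = 132.5
P_3→P_4: (-7)(4) − (-5)(7.5) = 9.5
P_4→P_5: (-5)(-15) − (-6)(4) = 99
P_5→P_6: (-6)(-7) − (-1)(-15) = 27
P_6→P_1: (-1)(5) − (11)(-7) = 72
Σ = 447.5
Area = |Σ|/2 = 223.75.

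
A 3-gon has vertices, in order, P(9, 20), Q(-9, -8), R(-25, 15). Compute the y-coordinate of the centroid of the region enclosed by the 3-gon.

9

Apply the surveyor's formula. First the cross-terms c_i = x_i·y_{i+1} − x_{i+1}·y_i:
  108, -335, -635  ⇒  2A = -862, A = -431.
Then Σ (y_i + y_{i+1})·c_i = -23274, so ȳ = -23274 / (6·(-431)) = 9.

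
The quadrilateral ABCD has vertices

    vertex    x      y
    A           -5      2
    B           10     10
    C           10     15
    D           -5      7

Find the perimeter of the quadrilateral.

|AB| = √((15)² + (8)²) = √289 = 17
|BC| = √((0)² + (5)²) = √25 = 5
|CD| = √((-15)² + (-8)²) = √289 = 17
|DA| = √((0)² + (-5)²) = √25 = 5
Perimeter = 17 + 5 + 17 + 5 = 44.

44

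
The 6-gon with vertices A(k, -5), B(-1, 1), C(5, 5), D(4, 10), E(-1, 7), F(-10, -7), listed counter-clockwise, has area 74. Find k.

-4

The doubled signed area Σ (x_i y_{i+1} − x_{i+1} y_i) is linear in k.
With k=0 it equals 180; the coefficient of k is 8 (from the two edges through A).
So 8·k + 180 = 2·74 = 148 ⇒ k = -4.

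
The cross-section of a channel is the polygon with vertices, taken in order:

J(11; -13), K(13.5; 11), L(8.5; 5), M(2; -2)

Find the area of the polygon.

Apply the shoelace (surveyor's) formula: 2A = Σ (x_i·y_{i+1} − x_{i+1}·y_i), indices taken mod 4.
Σ = (296.5) + (-26) + (-27) + (-4) = 239.5
Area = |Σ|/2 = 119.75.

119.75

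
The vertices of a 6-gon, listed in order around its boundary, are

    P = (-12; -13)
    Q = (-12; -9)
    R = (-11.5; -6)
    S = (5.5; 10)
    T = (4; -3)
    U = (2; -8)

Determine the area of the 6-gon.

Apply the shoelace (surveyor's) formula: 2A = Σ (x_i·y_{i+1} − x_{i+1}·y_i), indices taken mod 6.
P→Q: (-12)(-9) − (-12)(-13) = -48
Q→R: (-12)(-6) − (-11.5)(-9) = -31.5
R→S: (-11.5)(10) − (5.5)(-6) = -82
S→T: (5.5)(-3) − (4)(10) = -56.5
T→U: (4)(-8) − (2)(-3) = -26
U→P: (2)(-13) − (-12)(-8) = -122
Σ = -366
Area = |Σ|/2 = 183.

183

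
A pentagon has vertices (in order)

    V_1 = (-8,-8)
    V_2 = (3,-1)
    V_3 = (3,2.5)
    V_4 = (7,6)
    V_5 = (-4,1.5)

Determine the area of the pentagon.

60.75

Σ = (32) + (10.5) + (0.5) + (34.5) + (44) = 121.5
Area = |Σ|/2 = 60.75.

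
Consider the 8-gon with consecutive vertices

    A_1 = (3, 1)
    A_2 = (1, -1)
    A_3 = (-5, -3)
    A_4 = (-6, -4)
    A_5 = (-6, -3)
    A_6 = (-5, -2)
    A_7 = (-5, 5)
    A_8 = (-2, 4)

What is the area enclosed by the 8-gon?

39

Cross-terms: -4, -8, 2, -6, -3, -35, -10, -14  ⇒  Σ = -78
Area = |Σ|/2 = 39.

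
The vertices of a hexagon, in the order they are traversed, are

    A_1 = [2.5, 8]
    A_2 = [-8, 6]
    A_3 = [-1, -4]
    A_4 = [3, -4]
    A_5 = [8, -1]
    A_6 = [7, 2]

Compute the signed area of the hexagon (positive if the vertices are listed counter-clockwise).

118

Apply the shoelace formula: 2A = Σ (x_i·y_{i+1} − x_{i+1}·y_i), indices taken mod 6.
Σ = (79) + (38) + (16) + (29) + (23) + (51) = 236
Signed area = Σ/2 = 118 (positive ⇒ counter-clockwise traversal).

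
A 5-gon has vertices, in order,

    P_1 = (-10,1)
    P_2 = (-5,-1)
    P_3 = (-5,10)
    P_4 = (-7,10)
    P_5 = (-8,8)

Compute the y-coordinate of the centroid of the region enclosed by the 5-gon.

985/228

Apply the surveyor's formula. First the cross-terms c_i = x_i·y_{i+1} − x_{i+1}·y_i:
  15, -55, 20, 24, 72  ⇒  2A = 76, A = 38.
Then Σ (y_i + y_{i+1})·c_i = 985, so ȳ = 985 / (6·38) = 985/228.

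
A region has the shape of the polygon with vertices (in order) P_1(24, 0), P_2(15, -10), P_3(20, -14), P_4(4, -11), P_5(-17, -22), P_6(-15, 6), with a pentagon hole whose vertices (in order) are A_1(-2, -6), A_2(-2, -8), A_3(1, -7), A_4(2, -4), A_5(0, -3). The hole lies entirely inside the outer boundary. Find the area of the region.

Outer boundary:
Apply the shoelace formula: 2A = Σ (x_i·y_{i+1} − x_{i+1}·y_i), indices taken mod 6.
Σ = (-240) + (-10) + (-164) + (-275) + (-432) + (-144) = -1265
Area = |Σ|/2 = 632.5.
Hole:
Apply the surveyor's formula: 2A = Σ (x_i·y_{i+1} − x_{i+1}·y_i), indices taken mod 5.
Σ = (4) + (22) + (10) + (-6) + (-6) = 24
Area = |Σ|/2 = 12.
Net area = 632.5 − 12 = 620.5.

620.5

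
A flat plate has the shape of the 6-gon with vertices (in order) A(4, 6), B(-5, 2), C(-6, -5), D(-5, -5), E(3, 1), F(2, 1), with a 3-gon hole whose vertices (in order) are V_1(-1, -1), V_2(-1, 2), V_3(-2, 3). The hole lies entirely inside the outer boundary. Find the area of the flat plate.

48

Outer boundary:
A→B: (4)(2) − (-5)(6) = 38
B→C: (-5)(-5) − (-6)(2) = 37
C→D: (-6)(-5) − (-5)(-5) = 5
D→E: (-5)(1) − (3)(-5) = 10
E→F: (3)(1) − (2)(1) = 1
F→A: (2)(6) − (4)(1) = 8
Σ = 99
Area = |Σ|/2 = 49.5.
Hole:
Apply the shoelace (surveyor's) formula: 2A = Σ (x_i·y_{i+1} − x_{i+1}·y_i), indices taken mod 3.
V_1→V_2: (-1)(2) − (-1)(-1) = -3
V_2→V_3: (-1)(3) − (-2)(2) = 1
V_3→V_1: (-2)(-1) − (-1)(3) = 5
Σ = 3
Area = |Σ|/2 = 1.5.
Net area = 49.5 − 1.5 = 48.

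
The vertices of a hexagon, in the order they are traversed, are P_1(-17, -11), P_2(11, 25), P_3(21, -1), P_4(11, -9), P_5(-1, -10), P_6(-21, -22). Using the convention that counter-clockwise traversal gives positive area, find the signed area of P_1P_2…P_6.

-734

Apply the surveyor's formula: 2A = Σ (x_i·y_{i+1} − x_{i+1}·y_i), indices taken mod 6.
Cross-terms: -304, -536, -178, -119, -188, -143  ⇒  Σ = -1468
Signed area = Σ/2 = -734 (negative ⇒ clockwise traversal).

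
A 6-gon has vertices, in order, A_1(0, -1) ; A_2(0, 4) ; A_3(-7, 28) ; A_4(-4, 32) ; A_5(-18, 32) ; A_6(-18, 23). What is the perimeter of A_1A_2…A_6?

|A_1A_2| = √((0)² + (5)²) = √25 = 5
|A_2A_3| = √((-7)² + (24)²) = √625 = 25
|A_3A_4| = √((3)² + (4)²) = √25 = 5
|A_4A_5| = √((-14)² + (0)²) = √196 = 14
|A_5A_6| = √((0)² + (-9)²) = √81 = 9
|A_6A_1| = √((18)² + (-24)²) = √900 = 30
Perimeter = 5 + 25 + 5 + 14 + 9 + 30 = 88.

88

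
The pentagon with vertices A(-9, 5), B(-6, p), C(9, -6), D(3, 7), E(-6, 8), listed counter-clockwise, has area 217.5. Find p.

-10

Write out the shoelace sum; only the two edges meeting at B involve p:
2·Area = [((-9)·p − (-6)·5) + ((-6)·(-6) − 9·p)] + 189
       = -18·p + 255 = 435
⇒ p = -10.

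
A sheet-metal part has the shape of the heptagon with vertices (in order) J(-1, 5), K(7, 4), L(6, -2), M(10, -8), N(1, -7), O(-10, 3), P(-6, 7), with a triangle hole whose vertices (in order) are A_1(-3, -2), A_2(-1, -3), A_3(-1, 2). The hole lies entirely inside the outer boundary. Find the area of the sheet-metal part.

Outer boundary:
Apply Gauss's area formula: 2A = Σ (x_i·y_{i+1} − x_{i+1}·y_i), indices taken mod 7.
Cross-terms: -39, -38, -28, -62, -67, -52, -23  ⇒  Σ = -309
Area = |Σ|/2 = 154.5.
Hole:
A_1→A_2: (-3)(-3) − (-1)(-2) = 7
A_2→A_3: (-1)(2) − (-1)(-3) = -5
A_3→A_1: (-1)(-2) − (-3)(2) = 8
Σ = 10
Area = |Σ|/2 = 5.
Net area = 154.5 − 5 = 149.5.

149.5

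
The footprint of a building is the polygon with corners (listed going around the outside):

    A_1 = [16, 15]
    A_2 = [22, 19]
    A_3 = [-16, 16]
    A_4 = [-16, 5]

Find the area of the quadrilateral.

243

Apply the surveyor's formula: 2A = Σ (x_i·y_{i+1} − x_{i+1}·y_i), indices taken mod 4.
Σ = (-26) + (656) + (176) + (-320) = 486
Area = |Σ|/2 = 243.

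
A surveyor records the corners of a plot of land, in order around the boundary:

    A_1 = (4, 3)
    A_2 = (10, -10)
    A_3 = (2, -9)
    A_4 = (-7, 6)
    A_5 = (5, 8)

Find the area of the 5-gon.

Cross-terms: -70, -70, -51, -86, -17  ⇒  Σ = -294
Area = |Σ|/2 = 147.

147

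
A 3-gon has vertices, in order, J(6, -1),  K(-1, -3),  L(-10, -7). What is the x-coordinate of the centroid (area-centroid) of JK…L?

-5/3

Apply the surveyor's formula. First the cross-terms c_i = x_i·y_{i+1} − x_{i+1}·y_i:
  -19, -23, 52  ⇒  2A = 10, A = 5.
Then Σ (x_i + x_{i+1})·c_i = -50, so x̄ = -50 / (6·5) = -5/3.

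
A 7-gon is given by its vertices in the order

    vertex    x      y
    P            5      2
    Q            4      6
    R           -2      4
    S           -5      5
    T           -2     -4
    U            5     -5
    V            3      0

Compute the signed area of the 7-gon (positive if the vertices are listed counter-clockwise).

Σ = (22) + (28) + (10) + (30) + (30) + (15) + (6) = 141
Signed area = Σ/2 = 70.5 (positive ⇒ counter-clockwise traversal).

70.5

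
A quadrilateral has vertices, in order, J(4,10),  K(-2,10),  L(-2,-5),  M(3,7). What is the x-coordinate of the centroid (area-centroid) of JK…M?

Apply Gauss's area formula. First the cross-terms c_i = x_i·y_{i+1} − x_{i+1}·y_i:
  60, 30, 1, 2  ⇒  2A = 93, A = 46.5.
Then Σ (x_i + x_{i+1})·c_i = 15, so x̄ = 15 / (6·46.5) = 5/93.

5/93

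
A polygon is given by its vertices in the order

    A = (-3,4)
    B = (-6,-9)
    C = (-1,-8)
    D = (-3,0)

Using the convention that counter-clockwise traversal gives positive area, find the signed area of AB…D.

27

Σ = (51) + (39) + (-24) + (-12) = 54
Signed area = Σ/2 = 27 (positive ⇒ counter-clockwise traversal).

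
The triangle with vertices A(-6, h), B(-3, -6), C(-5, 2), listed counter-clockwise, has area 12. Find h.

The doubled signed area Σ (x_i y_{i+1} − x_{i+1} y_i) is linear in h.
With h=0 it equals 12; the coefficient of h is -2 (from the two edges through A).
So -2·h + 12 = 2·12 = 24 ⇒ h = -6.

-6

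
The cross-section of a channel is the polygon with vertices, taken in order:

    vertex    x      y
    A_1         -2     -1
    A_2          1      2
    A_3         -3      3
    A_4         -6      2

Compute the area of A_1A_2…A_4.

14

Cross-terms: -3, 9, 12, 10  ⇒  Σ = 28
Area = |Σ|/2 = 14.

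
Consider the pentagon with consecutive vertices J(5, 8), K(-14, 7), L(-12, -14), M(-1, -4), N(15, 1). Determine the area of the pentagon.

J→K: (5)(7) − (-14)(8) = 147
K→L: (-14)(-14) − (-12)(7) = 280
L→M: (-12)(-4) − (-1)(-14) = 34
M→N: (-1)(1) − (15)(-4) = 59
N→J: (15)(8) − (5)(1) = 115
Σ = 635
Area = |Σ|/2 = 317.5.

317.5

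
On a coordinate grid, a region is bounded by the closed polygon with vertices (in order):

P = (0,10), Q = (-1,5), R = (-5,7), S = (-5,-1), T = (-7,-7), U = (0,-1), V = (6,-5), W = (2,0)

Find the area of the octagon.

69.5

Apply Gauss's area formula: 2A = Σ (x_i·y_{i+1} − x_{i+1}·y_i), indices taken mod 8.
Cross-terms: 10, 18, 40, 28, 7, 6, 10, 20  ⇒  Σ = 139
Area = |Σ|/2 = 69.5.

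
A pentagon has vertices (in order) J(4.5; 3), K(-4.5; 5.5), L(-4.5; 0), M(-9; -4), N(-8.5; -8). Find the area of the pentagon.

64.75

Apply the shoelace formula: 2A = Σ (x_i·y_{i+1} − x_{i+1}·y_i), indices taken mod 5.
Σ = (38.25) + (24.75) + (18) + (38) + (10.5) = 129.5
Area = |Σ|/2 = 64.75.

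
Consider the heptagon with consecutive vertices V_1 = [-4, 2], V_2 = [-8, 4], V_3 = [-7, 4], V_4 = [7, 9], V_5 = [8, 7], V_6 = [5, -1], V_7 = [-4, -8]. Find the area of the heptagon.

Σ = (0) + (-4) + (-91) + (-23) + (-43) + (-44) + (-40) = -245
Area = |Σ|/2 = 122.5.

122.5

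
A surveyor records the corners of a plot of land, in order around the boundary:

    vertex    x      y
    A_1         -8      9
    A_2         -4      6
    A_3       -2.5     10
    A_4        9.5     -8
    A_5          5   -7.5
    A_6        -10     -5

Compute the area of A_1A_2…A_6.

186.625

Apply the shoelace (surveyor's) formula: 2A = Σ (x_i·y_{i+1} − x_{i+1}·y_i), indices taken mod 6.
Σ = (-12) + (-25) + (-75) + (-31.25) + (-100) + (-130) = -373.25
Area = |Σ|/2 = 186.625.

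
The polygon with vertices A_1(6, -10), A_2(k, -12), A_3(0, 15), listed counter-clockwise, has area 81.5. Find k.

The doubled signed area Σ (x_i y_{i+1} − x_{i+1} y_i) is linear in k.
With k=0 it equals -162; the coefficient of k is 25 (from the two edges through A_2).
So 25·k + -162 = 2·81.5 = 163 ⇒ k = 13.

13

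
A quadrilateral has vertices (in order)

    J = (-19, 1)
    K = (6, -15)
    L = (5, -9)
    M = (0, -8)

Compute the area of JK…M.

Apply the surveyor's formula: 2A = Σ (x_i·y_{i+1} − x_{i+1}·y_i), indices taken mod 4.
J→K: (-19)(-15) − (6)(1) = 279
K→L: (6)(-9) − (5)(-15) = 21
L→M: (5)(-8) − (0)(-9) = -40
M→J: (0)(1) − (-19)(-8) = -152
Σ = 108
Area = |Σ|/2 = 54.

54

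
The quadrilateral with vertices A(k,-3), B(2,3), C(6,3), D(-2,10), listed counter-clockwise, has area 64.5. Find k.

-9

The doubled signed area Σ (x_i y_{i+1} − x_{i+1} y_i) is linear in k.
With k=0 it equals 66; the coefficient of k is -7 (from the two edges through A).
So -7·k + 66 = 2·64.5 = 129 ⇒ k = -9.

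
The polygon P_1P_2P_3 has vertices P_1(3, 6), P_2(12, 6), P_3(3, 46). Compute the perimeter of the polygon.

|P_1P_2| = √((9)² + (0)²) = √81 = 9
|P_2P_3| = √((-9)² + (40)²) = √1681 = 41
|P_3P_1| = √((0)² + (-40)²) = √1600 = 40
Perimeter = 9 + 41 + 40 = 90.

90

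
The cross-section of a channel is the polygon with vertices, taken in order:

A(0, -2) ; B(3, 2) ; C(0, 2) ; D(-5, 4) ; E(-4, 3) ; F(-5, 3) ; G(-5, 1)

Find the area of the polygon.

23

Σ = (6) + (6) + (10) + (1) + (3) + (10) + (10) = 46
Area = |Σ|/2 = 23.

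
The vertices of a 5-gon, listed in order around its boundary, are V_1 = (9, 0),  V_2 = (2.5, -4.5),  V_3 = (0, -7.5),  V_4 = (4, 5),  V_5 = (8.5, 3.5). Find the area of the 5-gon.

44.625

Σ = (-40.5) + (-18.75) + (30) + (-28.5) + (-31.5) = -89.25
Area = |Σ|/2 = 44.625.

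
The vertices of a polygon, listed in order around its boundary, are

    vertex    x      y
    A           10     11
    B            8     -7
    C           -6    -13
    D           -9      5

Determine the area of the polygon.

Cross-terms: -158, -146, -147, -149  ⇒  Σ = -600
Area = |Σ|/2 = 300.

300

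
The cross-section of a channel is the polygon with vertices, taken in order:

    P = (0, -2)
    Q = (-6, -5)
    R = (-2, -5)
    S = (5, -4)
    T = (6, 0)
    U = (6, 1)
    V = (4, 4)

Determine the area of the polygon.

Cross-terms: -12, 20, 33, 24, 6, 20, -8  ⇒  Σ = 83
Area = |Σ|/2 = 41.5.

41.5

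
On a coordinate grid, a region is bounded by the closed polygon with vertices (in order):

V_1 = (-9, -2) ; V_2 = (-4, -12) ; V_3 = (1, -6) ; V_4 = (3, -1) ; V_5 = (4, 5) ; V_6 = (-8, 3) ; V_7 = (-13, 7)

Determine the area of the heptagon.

Apply the shoelace formula: 2A = Σ (x_i·y_{i+1} − x_{i+1}·y_i), indices taken mod 7.
V_1→V_2: (-9)(-12) − (-4)(-2) = 100
V_2→V_3: (-4)(-6) − (1)(-12) = 36
V_3→V_4: (1)(-1) − (3)(-6) = 17
V_4→V_5: (3)(5) − (4)(-1) = 19
V_5→V_6: (4)(3) − (-8)(5) = 52
V_6→V_7: (-8)(7) − (-13)(3) = -17
V_7→V_1: (-13)(-2) − (-9)(7) = 89
Σ = 296
Area = |Σ|/2 = 148.

148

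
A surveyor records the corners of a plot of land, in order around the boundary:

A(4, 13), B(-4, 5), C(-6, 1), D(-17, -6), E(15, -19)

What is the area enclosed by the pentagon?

Apply Gauss's area formula: 2A = Σ (x_i·y_{i+1} − x_{i+1}·y_i), indices taken mod 5.
A→B: (4)(5) − (-4)(13) = 72
B→C: (-4)(1) − (-6)(5) = 26
C→D: (-6)(-6) − (-17)(1) = 53
D→E: (-17)(-19) − (15)(-6) = 413
E→A: (15)(13) − (4)(-19) = 271
Σ = 835
Area = |Σ|/2 = 417.5.

417.5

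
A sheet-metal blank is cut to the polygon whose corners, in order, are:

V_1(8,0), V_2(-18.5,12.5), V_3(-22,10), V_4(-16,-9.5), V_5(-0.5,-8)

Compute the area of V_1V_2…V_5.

373.125

Apply the shoelace (surveyor's) formula: 2A = Σ (x_i·y_{i+1} − x_{i+1}·y_i), indices taken mod 5.
Σ = (100) + (90) + (369) + (123.25) + (64) = 746.25
Area = |Σ|/2 = 373.125.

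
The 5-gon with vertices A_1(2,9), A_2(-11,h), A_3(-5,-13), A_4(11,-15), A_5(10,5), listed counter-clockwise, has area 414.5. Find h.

Write out the shoelace sum; only the two edges meeting at A_2 involve h:
2·Area = [(2·h − (-11)·9) + ((-11)·(-13) − (-5)·h)] + 503
       = 7·h + 745 = 829
⇒ h = 12.

12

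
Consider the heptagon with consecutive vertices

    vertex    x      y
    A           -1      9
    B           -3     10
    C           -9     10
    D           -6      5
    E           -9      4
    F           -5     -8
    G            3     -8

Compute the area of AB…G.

144

Apply the shoelace formula: 2A = Σ (x_i·y_{i+1} − x_{i+1}·y_i), indices taken mod 7.
A→B: (-1)(10) − (-3)(9) = 17
B→C: (-3)(10) − (-9)(10) = 60
C→D: (-9)(5) − (-6)(10) = 15
D→E: (-6)(4) − (-9)(5) = 21
E→F: (-9)(-8) − (-5)(4) = 92
F→G: (-5)(-8) − (3)(-8) = 64
G→A: (3)(9) − (-1)(-8) = 19
Σ = 288
Area = |Σ|/2 = 144.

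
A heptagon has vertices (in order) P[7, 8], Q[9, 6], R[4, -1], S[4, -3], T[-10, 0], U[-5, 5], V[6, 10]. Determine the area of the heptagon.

Σ = (-30) + (-33) + (-8) + (-30) + (-50) + (-80) + (-22) = -253
Area = |Σ|/2 = 126.5.

126.5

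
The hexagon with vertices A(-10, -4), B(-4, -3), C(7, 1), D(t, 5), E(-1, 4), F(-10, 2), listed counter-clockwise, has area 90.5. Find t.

4

Write out the shoelace sum; only the two edges meeting at D involve t:
2·Area = [(7·5 − t·1) + (t·4 − (-1)·5)] + 129
       = 3·t + 169 = 181
⇒ t = 4.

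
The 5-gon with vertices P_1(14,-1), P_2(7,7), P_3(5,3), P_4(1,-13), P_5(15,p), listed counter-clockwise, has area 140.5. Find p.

The doubled signed area Σ (x_i y_{i+1} − x_{i+1} y_i) is linear in p.
With p=0 it equals 203; the coefficient of p is -13 (from the two edges through P_5).
So -13·p + 203 = 2·140.5 = 281 ⇒ p = -6.

-6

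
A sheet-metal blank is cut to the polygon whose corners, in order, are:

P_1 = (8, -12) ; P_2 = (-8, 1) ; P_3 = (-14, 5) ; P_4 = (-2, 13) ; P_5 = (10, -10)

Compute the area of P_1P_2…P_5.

218

Apply Gauss's area formula: 2A = Σ (x_i·y_{i+1} − x_{i+1}·y_i), indices taken mod 5.
Cross-terms: -88, -26, -172, -110, -40  ⇒  Σ = -436
Area = |Σ|/2 = 218.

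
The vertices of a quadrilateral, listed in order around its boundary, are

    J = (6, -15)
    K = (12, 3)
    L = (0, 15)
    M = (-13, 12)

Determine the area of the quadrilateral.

Apply the shoelace (surveyor's) formula: 2A = Σ (x_i·y_{i+1} − x_{i+1}·y_i), indices taken mod 4.
Cross-terms: 198, 180, 195, 123  ⇒  Σ = 696
Area = |Σ|/2 = 348.

348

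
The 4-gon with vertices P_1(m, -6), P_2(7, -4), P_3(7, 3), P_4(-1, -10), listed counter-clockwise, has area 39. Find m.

8

Write out the shoelace sum; only the two edges meeting at P_1 involve m:
2·Area = [((-1)·(-6) − m·(-10)) + (m·(-4) − 7·(-6))] + -18
       = 6·m + 30 = 78
⇒ m = 8.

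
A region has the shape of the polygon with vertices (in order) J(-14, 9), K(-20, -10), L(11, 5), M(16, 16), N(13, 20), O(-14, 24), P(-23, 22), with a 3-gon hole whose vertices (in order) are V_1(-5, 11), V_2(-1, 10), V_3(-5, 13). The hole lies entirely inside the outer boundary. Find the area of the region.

Outer boundary:
J→K: (-14)(-10) − (-20)(9) = 320
K→L: (-20)(5) − (11)(-10) = 10
L→M: (11)(16) − (16)(5) = 96
M→N: (16)(20) − (13)(16) = 112
N→O: (13)(24) − (-14)(20) = 592
O→P: (-14)(22) − (-23)(24) = 244
P→J: (-23)(9) − (-14)(22) = 101
Σ = 1475
Area = |Σ|/2 = 737.5.
Hole:
Σ = (-39) + (37) + (10) = 8
Area = |Σ|/2 = 4.
Net area = 737.5 − 4 = 733.5.

733.5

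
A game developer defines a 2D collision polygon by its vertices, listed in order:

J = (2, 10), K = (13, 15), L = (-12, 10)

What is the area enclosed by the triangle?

35

Σ = (-100) + (310) + (-140) = 70
Area = |Σ|/2 = 35.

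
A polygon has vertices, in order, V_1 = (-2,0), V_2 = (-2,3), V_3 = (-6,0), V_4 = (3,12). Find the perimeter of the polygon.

36

|V_1V_2| = √((0)² + (3)²) = √9 = 3
|V_2V_3| = √((-4)² + (-3)²) = √25 = 5
|V_3V_4| = √((9)² + (12)²) = √225 = 15
|V_4V_1| = √((-5)² + (-12)²) = √169 = 13
Perimeter = 3 + 5 + 15 + 13 = 36.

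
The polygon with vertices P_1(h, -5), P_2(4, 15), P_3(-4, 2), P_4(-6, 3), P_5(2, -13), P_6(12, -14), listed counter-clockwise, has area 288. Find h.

Write out the shoelace sum; only the two edges meeting at P_1 involve h:
2·Area = [(12·(-5) − h·(-14)) + (h·15 − 4·(-5))] + 268
       = 29·h + 228 = 576
⇒ h = 12.

12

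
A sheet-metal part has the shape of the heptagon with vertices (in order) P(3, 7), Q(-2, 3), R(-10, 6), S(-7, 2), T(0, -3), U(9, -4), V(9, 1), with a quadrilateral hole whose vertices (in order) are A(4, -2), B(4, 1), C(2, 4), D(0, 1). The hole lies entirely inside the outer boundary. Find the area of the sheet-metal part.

Outer boundary:
Apply the shoelace formula: 2A = Σ (x_i·y_{i+1} − x_{i+1}·y_i), indices taken mod 7.
P→Q: (3)(3) − (-2)(7) = 23
Q→R: (-2)(6) − (-10)(3) = 18
R→S: (-10)(2) − (-7)(6) = 22
S→T: (-7)(-3) − (0)(2) = 21
T→U: (0)(-4) − (9)(-3) = 27
U→V: (9)(1) − (9)(-4) = 45
V→P: (9)(7) − (3)(1) = 60
Σ = 216
Area = |Σ|/2 = 108.
Hole:
Apply the shoelace (surveyor's) formula: 2A = Σ (x_i·y_{i+1} − x_{i+1}·y_i), indices taken mod 4.
Σ = (12) + (14) + (2) + (-4) = 24
Area = |Σ|/2 = 12.
Net area = 108 − 12 = 96.

96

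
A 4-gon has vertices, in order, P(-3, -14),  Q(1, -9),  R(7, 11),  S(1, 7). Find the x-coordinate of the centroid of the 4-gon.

Apply the surveyor's formula. First the cross-terms c_i = x_i·y_{i+1} − x_{i+1}·y_i:
  41, 74, 38, 7  ⇒  2A = 160, A = 80.
Then Σ (x_i + x_{i+1})·c_i = 800, so x̄ = 800 / (6·80) = 5/3.

5/3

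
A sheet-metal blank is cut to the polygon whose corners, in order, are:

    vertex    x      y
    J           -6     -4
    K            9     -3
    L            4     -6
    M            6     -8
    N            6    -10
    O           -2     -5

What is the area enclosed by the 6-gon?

34

Apply the surveyor's formula: 2A = Σ (x_i·y_{i+1} − x_{i+1}·y_i), indices taken mod 6.
Cross-terms: 54, -42, 4, -12, -50, -22  ⇒  Σ = -68
Area = |Σ|/2 = 34.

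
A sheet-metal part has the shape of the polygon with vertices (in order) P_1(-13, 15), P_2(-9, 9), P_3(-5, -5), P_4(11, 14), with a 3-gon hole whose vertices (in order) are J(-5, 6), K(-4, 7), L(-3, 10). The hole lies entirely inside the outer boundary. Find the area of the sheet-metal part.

219

Outer boundary:
P_1→P_2: (-13)(9) − (-9)(15) = 18
P_2→P_3: (-9)(-5) − (-5)(9) = 90
P_3→P_4: (-5)(14) − (11)(-5) = -15
P_4→P_1: (11)(15) − (-13)(14) = 347
Σ = 440
Area = |Σ|/2 = 220.
Hole:
Apply the shoelace (surveyor's) formula: 2A = Σ (x_i·y_{i+1} − x_{i+1}·y_i), indices taken mod 3.
Σ = (-11) + (-19) + (32) = 2
Area = |Σ|/2 = 1.
Net area = 220 − 1 = 219.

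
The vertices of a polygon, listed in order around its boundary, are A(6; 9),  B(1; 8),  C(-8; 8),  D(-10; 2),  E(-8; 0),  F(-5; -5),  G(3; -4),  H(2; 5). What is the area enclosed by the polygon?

138.5

A→B: (6)(8) − (1)(9) = 39
B→C: (1)(8) − (-8)(8) = 72
C→D: (-8)(2) − (-10)(8) = 64
D→E: (-10)(0) − (-8)(2) = 16
E→F: (-8)(-5) − (-5)(0) = 40
F→G: (-5)(-4) − (3)(-5) = 35
G→H: (3)(5) − (2)(-4) = 23
H→A: (2)(9) − (6)(5) = -12
Σ = 277
Area = |Σ|/2 = 138.5.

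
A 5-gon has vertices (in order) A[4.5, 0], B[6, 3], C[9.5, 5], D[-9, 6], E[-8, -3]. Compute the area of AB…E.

Apply the shoelace (surveyor's) formula: 2A = Σ (x_i·y_{i+1} − x_{i+1}·y_i), indices taken mod 5.
Σ = (13.5) + (1.5) + (102) + (75) + (13.5) = 205.5
Area = |Σ|/2 = 102.75.

102.75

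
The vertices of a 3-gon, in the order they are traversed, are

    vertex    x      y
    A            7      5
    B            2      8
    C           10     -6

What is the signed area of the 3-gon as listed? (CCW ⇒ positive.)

23

Σ = (46) + (-92) + (92) = 46
Signed area = Σ/2 = 23 (positive ⇒ counter-clockwise traversal).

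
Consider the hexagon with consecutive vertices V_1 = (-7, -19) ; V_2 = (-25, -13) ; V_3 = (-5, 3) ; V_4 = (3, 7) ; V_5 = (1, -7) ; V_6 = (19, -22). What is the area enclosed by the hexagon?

500

Cross-terms: -384, -140, -44, -28, 111, -515  ⇒  Σ = -1000
Area = |Σ|/2 = 500.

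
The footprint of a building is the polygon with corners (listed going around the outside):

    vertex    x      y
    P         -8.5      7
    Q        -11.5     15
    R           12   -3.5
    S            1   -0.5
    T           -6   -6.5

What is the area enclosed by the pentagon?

148

Apply the surveyor's formula: 2A = Σ (x_i·y_{i+1} − x_{i+1}·y_i), indices taken mod 5.
Σ = (-47) + (-139.75) + (-2.5) + (-9.5) + (-97.25) = -296
Area = |Σ|/2 = 148.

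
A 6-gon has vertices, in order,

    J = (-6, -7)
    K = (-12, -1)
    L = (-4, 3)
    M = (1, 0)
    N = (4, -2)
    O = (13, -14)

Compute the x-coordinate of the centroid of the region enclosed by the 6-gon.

-77/246

Apply the surveyor's formula. First the cross-terms c_i = x_i·y_{i+1} − x_{i+1}·y_i:
  -78, -40, -3, -2, -30, -175  ⇒  2A = -328, A = -164.
Then Σ (x_i + x_{i+1})·c_i = 308, so x̄ = 308 / (6·(-164)) = -77/246.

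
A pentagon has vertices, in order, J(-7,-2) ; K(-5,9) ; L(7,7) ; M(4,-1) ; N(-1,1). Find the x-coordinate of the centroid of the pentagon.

-116/291

Apply the surveyor's formula. First the cross-terms c_i = x_i·y_{i+1} − x_{i+1}·y_i:
  -73, -98, -35, 3, 9  ⇒  2A = -194, A = -97.
Then Σ (x_i + x_{i+1})·c_i = 232, so x̄ = 232 / (6·(-97)) = -116/291.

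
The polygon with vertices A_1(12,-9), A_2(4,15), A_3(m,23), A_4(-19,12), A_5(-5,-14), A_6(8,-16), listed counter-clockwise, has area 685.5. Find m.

The doubled signed area Σ (x_i y_{i+1} − x_{i+1} y_i) is linear in m.
With m=0 it equals 1383; the coefficient of m is -3 (from the two edges through A_3).
So -3·m + 1383 = 2·685.5 = 1371 ⇒ m = 4.

4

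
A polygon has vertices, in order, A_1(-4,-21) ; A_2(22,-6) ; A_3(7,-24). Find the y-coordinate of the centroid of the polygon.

Apply the surveyor's formula. First the cross-terms c_i = x_i·y_{i+1} − x_{i+1}·y_i:
  486, -486, -243  ⇒  2A = -243, A = -121.5.
Then Σ (y_i + y_{i+1})·c_i = 12393, so ȳ = 12393 / (6·(-121.5)) = -17.

-17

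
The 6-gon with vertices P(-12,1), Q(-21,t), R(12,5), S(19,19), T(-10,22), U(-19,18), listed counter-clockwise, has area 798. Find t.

-21

The doubled signed area Σ (x_i y_{i+1} − x_{i+1} y_i) is linear in t.
With t=0 it equals 1092; the coefficient of t is -24 (from the two edges through Q).
So -24·t + 1092 = 2·798 = 1596 ⇒ t = -21.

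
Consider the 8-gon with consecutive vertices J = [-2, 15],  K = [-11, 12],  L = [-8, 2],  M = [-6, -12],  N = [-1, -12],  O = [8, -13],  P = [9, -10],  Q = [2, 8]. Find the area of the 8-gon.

Apply Gauss's area formula: 2A = Σ (x_i·y_{i+1} − x_{i+1}·y_i), indices taken mod 8.
Σ = (141) + (74) + (108) + (60) + (109) + (37) + (92) + (46) = 667
Area = |Σ|/2 = 333.5.

333.5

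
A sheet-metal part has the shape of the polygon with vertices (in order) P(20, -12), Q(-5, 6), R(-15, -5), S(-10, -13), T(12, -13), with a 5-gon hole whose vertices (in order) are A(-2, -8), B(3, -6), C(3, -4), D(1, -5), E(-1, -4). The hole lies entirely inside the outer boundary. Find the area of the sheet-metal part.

Outer boundary:
Apply the shoelace (surveyor's) formula: 2A = Σ (x_i·y_{i+1} − x_{i+1}·y_i), indices taken mod 5.
P→Q: (20)(6) − (-5)(-12) = 60
Q→R: (-5)(-5) − (-15)(6) = 115
R→S: (-15)(-13) − (-10)(-5) = 145
S→T: (-10)(-13) − (12)(-13) = 286
T→P: (12)(-12) − (20)(-13) = 116
Σ = 722
Area = |Σ|/2 = 361.
Hole:
Σ = (36) + (6) + (-11) + (-9) + (0) = 22
Area = |Σ|/2 = 11.
Net area = 361 − 11 = 350.

350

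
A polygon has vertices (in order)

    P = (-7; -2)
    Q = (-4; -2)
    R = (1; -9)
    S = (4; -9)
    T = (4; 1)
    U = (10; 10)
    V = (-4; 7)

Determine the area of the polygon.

154

Σ = (6) + (38) + (27) + (40) + (30) + (110) + (57) = 308
Area = |Σ|/2 = 154.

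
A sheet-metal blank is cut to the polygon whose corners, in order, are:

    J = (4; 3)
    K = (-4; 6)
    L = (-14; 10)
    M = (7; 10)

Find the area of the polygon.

Apply the surveyor's formula: 2A = Σ (x_i·y_{i+1} − x_{i+1}·y_i), indices taken mod 4.
Cross-terms: 36, 44, -210, -19  ⇒  Σ = -149
Area = |Σ|/2 = 74.5.

74.5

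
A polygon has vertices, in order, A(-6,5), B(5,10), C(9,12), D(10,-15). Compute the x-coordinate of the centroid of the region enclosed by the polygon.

Apply the shoelace formula. First the cross-terms c_i = x_i·y_{i+1} − x_{i+1}·y_i:
  -85, -30, -255, -40  ⇒  2A = -410, A = -205.
Then Σ (x_i + x_{i+1})·c_i = -5340, so x̄ = -5340 / (6·(-205)) = 178/41.

178/41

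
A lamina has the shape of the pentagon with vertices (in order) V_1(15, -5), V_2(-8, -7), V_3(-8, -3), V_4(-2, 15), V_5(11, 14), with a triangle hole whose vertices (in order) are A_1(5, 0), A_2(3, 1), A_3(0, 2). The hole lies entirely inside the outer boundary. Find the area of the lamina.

380

Outer boundary:
Σ = (-145) + (-32) + (-126) + (-193) + (-265) = -761
Area = |Σ|/2 = 380.5.
Hole:
Apply the surveyor's formula: 2A = Σ (x_i·y_{i+1} − x_{i+1}·y_i), indices taken mod 3.
Σ = (5) + (6) + (-10) = 1
Area = |Σ|/2 = 0.5.
Net area = 380.5 − 0.5 = 380.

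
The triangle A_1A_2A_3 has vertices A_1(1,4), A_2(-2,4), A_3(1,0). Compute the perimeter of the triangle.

|A_1A_2| = √((-3)² + (0)²) = √9 = 3
|A_2A_3| = √((3)² + (-4)²) = √25 = 5
|A_3A_1| = √((0)² + (4)²) = √16 = 4
Perimeter = 3 + 5 + 4 = 12.

12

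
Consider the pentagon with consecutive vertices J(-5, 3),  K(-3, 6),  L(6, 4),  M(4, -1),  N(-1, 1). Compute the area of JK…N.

Σ = (-21) + (-48) + (-22) + (3) + (2) = -86
Area = |Σ|/2 = 43.

43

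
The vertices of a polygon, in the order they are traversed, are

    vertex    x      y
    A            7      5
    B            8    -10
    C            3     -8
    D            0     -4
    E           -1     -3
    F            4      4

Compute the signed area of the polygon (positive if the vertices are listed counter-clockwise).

A→B: (7)(-10) − (8)(5) = -110
B→C: (8)(-8) − (3)(-10) = -34
C→D: (3)(-4) − (0)(-8) = -12
D→E: (0)(-3) − (-1)(-4) = -4
E→F: (-1)(4) − (4)(-3) = 8
F→A: (4)(5) − (7)(4) = -8
Σ = -160
Signed area = Σ/2 = -80 (negative ⇒ clockwise traversal).

-80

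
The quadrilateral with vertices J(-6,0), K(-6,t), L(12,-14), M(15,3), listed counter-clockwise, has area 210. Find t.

-4

The doubled signed area Σ (x_i y_{i+1} − x_{i+1} y_i) is linear in t.
With t=0 it equals 348; the coefficient of t is -18 (from the two edges through K).
So -18·t + 348 = 2·210 = 420 ⇒ t = -4.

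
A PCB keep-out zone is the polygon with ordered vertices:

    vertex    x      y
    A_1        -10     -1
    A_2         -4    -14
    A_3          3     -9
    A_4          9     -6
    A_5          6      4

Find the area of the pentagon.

191.5

Σ = (136) + (78) + (63) + (72) + (34) = 383
Area = |Σ|/2 = 191.5.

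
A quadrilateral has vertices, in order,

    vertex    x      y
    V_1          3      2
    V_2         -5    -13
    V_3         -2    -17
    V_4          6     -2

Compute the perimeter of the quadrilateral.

44

|V_1V_2| = √((-8)² + (-15)²) = √289 = 17
|V_2V_3| = √((3)² + (-4)²) = √25 = 5
|V_3V_4| = √((8)² + (15)²) = √289 = 17
|V_4V_1| = √((-3)² + (4)²) = √25 = 5
Perimeter = 17 + 5 + 17 + 5 = 44.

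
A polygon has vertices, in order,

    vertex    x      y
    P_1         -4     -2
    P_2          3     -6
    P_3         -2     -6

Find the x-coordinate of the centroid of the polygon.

Apply the shoelace formula. First the cross-terms c_i = x_i·y_{i+1} − x_{i+1}·y_i:
  30, -30, -20  ⇒  2A = -20, A = -10.
Then Σ (x_i + x_{i+1})·c_i = 60, so x̄ = 60 / (6·(-10)) = -1.

-1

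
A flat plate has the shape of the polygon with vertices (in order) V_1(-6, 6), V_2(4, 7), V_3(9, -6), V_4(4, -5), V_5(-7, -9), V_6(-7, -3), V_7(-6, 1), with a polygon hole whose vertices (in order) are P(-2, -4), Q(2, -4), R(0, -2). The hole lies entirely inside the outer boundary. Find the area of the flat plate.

Outer boundary:
V_1→V_2: (-6)(7) − (4)(6) = -66
V_2→V_3: (4)(-6) − (9)(7) = -87
V_3→V_4: (9)(-5) − (4)(-6) = -21
V_4→V_5: (4)(-9) − (-7)(-5) = -71
V_5→V_6: (-7)(-3) − (-7)(-9) = -42
V_6→V_7: (-7)(1) − (-6)(-3) = -25
V_7→V_1: (-6)(6) − (-6)(1) = -30
Σ = -342
Area = |Σ|/2 = 171.
Hole:
Apply the shoelace (surveyor's) formula: 2A = Σ (x_i·y_{i+1} − x_{i+1}·y_i), indices taken mod 3.
Σ = (16) + (-4) + (-4) = 8
Area = |Σ|/2 = 4.
Net area = 171 − 4 = 167.

167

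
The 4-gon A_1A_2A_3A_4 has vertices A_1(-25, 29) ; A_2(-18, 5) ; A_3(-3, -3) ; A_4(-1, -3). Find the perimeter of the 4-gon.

84

|A_1A_2| = √((7)² + (-24)²) = √625 = 25
|A_2A_3| = √((15)² + (-8)²) = √289 = 17
|A_3A_4| = √((2)² + (0)²) = √4 = 2
|A_4A_1| = √((-24)² + (32)²) = √1600 = 40
Perimeter = 25 + 17 + 2 + 40 = 84.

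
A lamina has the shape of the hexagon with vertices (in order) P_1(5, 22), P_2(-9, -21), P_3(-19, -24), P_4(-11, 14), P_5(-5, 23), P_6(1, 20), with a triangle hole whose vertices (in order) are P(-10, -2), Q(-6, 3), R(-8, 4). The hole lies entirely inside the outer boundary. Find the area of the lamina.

Outer boundary:
Apply the shoelace (surveyor's) formula: 2A = Σ (x_i·y_{i+1} − x_{i+1}·y_i), indices taken mod 6.
P_1→P_2: (5)(-21) − (-9)(22) = 93
P_2→P_3: (-9)(-24) − (-19)(-21) = -183
P_3→P_4: (-19)(14) − (-11)(-24) = -530
P_4→P_5: (-11)(23) − (-5)(14) = -183
P_5→P_6: (-5)(20) − (1)(23) = -123
P_6→P_1: (1)(22) − (5)(20) = -78
Σ = -1004
Area = |Σ|/2 = 502.
Hole:
Apply the surveyor's formula: 2A = Σ (x_i·y_{i+1} − x_{i+1}·y_i), indices taken mod 3.
Cross-terms: -42, 0, 56  ⇒  Σ = 14
Area = |Σ|/2 = 7.
Net area = 502 − 7 = 495.

495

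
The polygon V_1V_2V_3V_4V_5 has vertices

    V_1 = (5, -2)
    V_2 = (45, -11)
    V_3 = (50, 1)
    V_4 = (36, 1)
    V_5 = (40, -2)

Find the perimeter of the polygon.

|V_1V_2| = √((40)² + (-9)²) = √1681 = 41
|V_2V_3| = √((5)² + (12)²) = √169 = 13
|V_3V_4| = √((-14)² + (0)²) = √196 = 14
|V_4V_5| = √((4)² + (-3)²) = √25 = 5
|V_5V_1| = √((-35)² + (0)²) = √1225 = 35
Perimeter = 41 + 13 + 14 + 5 + 35 = 108.

108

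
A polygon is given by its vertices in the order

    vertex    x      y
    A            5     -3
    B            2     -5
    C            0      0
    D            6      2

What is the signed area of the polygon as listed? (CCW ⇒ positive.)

Apply Gauss's area formula: 2A = Σ (x_i·y_{i+1} − x_{i+1}·y_i), indices taken mod 4.
Cross-terms: -19, 0, 0, -28  ⇒  Σ = -47
Signed area = Σ/2 = -23.5 (negative ⇒ clockwise traversal).

-23.5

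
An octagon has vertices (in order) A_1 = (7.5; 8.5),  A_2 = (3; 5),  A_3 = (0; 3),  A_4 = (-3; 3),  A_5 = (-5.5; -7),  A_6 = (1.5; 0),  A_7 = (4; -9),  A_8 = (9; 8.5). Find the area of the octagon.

Cross-terms: 12, 9, 9, 37.5, 10.5, -13.5, 115, 12.75  ⇒  Σ = 192.25
Area = |Σ|/2 = 96.125.

96.125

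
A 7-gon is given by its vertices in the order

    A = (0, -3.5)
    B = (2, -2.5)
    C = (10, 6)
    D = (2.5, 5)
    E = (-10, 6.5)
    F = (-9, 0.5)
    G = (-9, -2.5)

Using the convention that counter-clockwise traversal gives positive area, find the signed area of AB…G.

Apply Gauss's area formula: 2A = Σ (x_i·y_{i+1} − x_{i+1}·y_i), indices taken mod 7.
Σ = (7) + (37) + (35) + (66.25) + (53.5) + (27) + (31.5) = 257.25
Signed area = Σ/2 = 128.625 (positive ⇒ counter-clockwise traversal).

128.625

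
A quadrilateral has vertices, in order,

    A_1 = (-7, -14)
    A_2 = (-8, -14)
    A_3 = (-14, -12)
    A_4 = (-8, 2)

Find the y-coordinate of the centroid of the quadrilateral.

-170/21

Apply Gauss's area formula. First the cross-terms c_i = x_i·y_{i+1} − x_{i+1}·y_i:
  -14, -100, -124, 126  ⇒  2A = -112, A = -56.
Then Σ (y_i + y_{i+1})·c_i = 2720, so ȳ = 2720 / (6·(-56)) = -170/21.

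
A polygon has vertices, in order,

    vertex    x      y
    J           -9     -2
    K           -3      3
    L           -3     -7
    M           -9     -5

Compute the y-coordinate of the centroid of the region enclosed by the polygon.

Apply Gauss's area formula. First the cross-terms c_i = x_i·y_{i+1} − x_{i+1}·y_i:
  -33, 30, -48, -27  ⇒  2A = -78, A = -39.
Then Σ (y_i + y_{i+1})·c_i = 612, so ȳ = 612 / (6·(-39)) = -34/13.

-34/13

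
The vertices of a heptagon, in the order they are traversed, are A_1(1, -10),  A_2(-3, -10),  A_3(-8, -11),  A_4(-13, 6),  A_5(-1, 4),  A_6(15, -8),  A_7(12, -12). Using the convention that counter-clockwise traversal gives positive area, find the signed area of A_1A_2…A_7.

Σ = (-40) + (-47) + (-191) + (-46) + (-52) + (-84) + (-108) = -568
Signed area = Σ/2 = -284 (negative ⇒ clockwise traversal).

-284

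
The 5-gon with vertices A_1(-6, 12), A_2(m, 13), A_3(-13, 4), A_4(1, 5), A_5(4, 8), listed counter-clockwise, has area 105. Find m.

Write out the shoelace sum; only the two edges meeting at A_2 involve m:
2·Area = [((-6)·13 − m·12) + (m·4 − (-13)·13)] + 15
       = -8·m + 106 = 210
⇒ m = -13.

-13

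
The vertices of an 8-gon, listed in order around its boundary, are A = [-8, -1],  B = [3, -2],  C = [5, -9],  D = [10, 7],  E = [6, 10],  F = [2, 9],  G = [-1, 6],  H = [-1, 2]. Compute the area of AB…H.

Apply Gauss's area formula: 2A = Σ (x_i·y_{i+1} − x_{i+1}·y_i), indices taken mod 8.
Σ = (19) + (-17) + (125) + (58) + (34) + (21) + (4) + (17) = 261
Area = |Σ|/2 = 130.5.

130.5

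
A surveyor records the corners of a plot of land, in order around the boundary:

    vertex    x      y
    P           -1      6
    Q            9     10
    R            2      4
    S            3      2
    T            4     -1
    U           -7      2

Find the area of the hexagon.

Apply Gauss's area formula: 2A = Σ (x_i·y_{i+1} − x_{i+1}·y_i), indices taken mod 6.
Σ = (-64) + (16) + (-8) + (-11) + (1) + (-40) = -106
Area = |Σ|/2 = 53.

53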